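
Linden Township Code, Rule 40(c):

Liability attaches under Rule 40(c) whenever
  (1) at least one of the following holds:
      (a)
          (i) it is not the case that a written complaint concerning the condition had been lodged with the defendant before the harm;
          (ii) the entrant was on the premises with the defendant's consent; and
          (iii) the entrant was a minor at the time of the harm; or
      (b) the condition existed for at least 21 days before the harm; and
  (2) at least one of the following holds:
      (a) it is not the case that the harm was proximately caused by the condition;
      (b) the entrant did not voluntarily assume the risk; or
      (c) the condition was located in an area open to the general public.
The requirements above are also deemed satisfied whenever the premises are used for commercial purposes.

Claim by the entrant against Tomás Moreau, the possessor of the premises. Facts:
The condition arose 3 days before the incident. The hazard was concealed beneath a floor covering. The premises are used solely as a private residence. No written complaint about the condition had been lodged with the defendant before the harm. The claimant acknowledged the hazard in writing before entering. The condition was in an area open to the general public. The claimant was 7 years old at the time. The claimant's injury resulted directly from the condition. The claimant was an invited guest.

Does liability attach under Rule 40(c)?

(i) not (complaint lodged) — met.
(ii) consent to enter — met.
(iii) entrant a minor — holds.
(a): T AND T AND T → true.
(b) condition ≥21 days old — not satisfied.
(1): T OR F → true.
(a) not (proximate cause) — fails.
(b) no assumed risk — not met.
(c) public area — met.
(2): F OR F OR T → true.
So Overall is satisfied (T AND T).
Exception (commercial use) — not satisfied.
Result: main true OR exception false → true.

Yes — liable.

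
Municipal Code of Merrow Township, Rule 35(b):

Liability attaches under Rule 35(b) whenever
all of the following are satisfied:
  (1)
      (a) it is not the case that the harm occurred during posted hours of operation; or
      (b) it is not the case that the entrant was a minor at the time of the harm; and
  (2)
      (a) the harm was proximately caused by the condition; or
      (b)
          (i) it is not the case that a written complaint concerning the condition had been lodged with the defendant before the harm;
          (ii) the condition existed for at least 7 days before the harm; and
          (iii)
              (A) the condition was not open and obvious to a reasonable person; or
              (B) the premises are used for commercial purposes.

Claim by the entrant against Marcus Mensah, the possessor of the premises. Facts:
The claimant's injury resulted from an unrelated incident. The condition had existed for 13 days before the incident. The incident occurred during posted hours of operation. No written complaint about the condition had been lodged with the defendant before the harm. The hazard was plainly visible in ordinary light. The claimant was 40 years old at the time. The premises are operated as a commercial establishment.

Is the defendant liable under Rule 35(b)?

Yes — liable.

(a) not (during posted hours) — not met.
(b) not (entrant a minor) — holds.
So (1) is satisfied (F OR T).
(a) proximate cause — not met.
(i) not (complaint lodged) — satisfied.
(ii) condition ≥7 days old — satisfied.
(A) not open/obvious — not satisfied.
(B) commercial use — satisfied.
So (iii) is satisfied (F OR T).
So (b) is satisfied (T AND T AND T).
So (2) is satisfied (F OR T).
Overall: T AND T → true.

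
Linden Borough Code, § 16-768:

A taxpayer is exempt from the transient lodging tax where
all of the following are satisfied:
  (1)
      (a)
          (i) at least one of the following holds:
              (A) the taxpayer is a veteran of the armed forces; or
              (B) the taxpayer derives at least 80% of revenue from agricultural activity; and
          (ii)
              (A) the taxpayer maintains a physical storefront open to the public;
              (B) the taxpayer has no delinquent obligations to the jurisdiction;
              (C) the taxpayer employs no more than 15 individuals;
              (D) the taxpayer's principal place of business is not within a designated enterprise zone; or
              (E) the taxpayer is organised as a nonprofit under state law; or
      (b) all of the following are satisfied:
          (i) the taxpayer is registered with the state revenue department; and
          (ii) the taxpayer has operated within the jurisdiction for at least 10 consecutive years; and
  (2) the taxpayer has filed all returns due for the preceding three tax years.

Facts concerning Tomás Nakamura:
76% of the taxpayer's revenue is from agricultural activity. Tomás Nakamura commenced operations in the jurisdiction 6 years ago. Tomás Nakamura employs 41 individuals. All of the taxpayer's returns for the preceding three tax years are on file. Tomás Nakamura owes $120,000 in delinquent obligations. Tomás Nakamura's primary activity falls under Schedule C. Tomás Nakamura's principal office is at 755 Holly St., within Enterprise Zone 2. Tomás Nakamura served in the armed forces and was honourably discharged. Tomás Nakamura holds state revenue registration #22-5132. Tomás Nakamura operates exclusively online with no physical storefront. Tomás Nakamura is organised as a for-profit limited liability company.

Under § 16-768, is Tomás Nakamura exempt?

No — not exempt.

(A) veteran — satisfied.
(B) ≥80% agricultural — fails.
(i) = T OR F = true.
(A) has storefront — not met.
(B) no delinquency — not satisfied.
(C) ≤ 15 employees — not satisfied.
(D) not (in enterprise zone) — not met.
(E) nonprofit — not met.
(ii) = F OR F OR F OR F OR F = false.
So (a) is not satisfied (T AND F).
(i) state-registered — met.
(ii) ≥ 10 yrs in jurisdiction — not met.
(b) = T AND F = false.
(1): F OR F → false.
(2) returns current — met.
Overall: F AND T → false.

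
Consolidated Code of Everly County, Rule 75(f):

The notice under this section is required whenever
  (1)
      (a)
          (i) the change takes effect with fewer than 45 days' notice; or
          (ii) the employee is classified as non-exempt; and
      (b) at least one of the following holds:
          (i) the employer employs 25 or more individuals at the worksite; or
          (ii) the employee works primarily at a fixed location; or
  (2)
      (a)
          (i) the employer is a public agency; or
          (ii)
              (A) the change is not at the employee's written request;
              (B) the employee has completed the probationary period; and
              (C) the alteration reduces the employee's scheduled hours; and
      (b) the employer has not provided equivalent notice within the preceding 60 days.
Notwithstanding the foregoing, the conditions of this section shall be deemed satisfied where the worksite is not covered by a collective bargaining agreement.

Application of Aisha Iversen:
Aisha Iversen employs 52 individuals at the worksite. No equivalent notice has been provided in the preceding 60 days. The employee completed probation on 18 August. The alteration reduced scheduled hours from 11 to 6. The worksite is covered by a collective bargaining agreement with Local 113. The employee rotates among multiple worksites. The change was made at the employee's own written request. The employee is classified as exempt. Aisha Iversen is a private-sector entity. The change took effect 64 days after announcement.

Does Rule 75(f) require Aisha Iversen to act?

(i) < 45 days' notice — fails.
(ii) non-exempt — fails.
(a) = F OR F = false.
(i) ≥ 25 at site — satisfied.
(ii) fixed location — not satisfied.
(b) = T OR F = true.
So (1) is not satisfied (F AND T).
(i) public agency — not met.
(A) not employee-requested — not satisfied.
(B) past probation — satisfied.
(C) hours reduced — holds.
(ii) = F AND T AND T = false.
(a): F OR F → false.
(b) no recent notice — satisfied.
(2): F AND T → false.
Overall: F OR F → false.
Exception (no CBA) — not satisfied.
Result: main false OR exception false → false.

No — not required.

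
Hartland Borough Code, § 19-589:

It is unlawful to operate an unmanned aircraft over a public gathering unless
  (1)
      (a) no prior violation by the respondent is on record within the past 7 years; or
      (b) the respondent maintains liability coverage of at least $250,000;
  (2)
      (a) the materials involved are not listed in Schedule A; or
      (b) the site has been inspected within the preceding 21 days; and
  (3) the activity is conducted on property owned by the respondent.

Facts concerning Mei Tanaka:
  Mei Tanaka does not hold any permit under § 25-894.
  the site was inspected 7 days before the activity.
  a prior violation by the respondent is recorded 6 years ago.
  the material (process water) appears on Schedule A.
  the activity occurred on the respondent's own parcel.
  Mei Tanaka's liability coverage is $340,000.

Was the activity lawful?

Yes — lawful.

(a) no prior violation — not satisfied.
(b) coverage ≥ $250,000 — met.
So (1) is satisfied (F OR T).
(a) not (Schedule A material) — fails.
(b) site inspected — met.
(2): F OR T → true.
(3) own property — holds.
So Overall is satisfied (T AND T AND T).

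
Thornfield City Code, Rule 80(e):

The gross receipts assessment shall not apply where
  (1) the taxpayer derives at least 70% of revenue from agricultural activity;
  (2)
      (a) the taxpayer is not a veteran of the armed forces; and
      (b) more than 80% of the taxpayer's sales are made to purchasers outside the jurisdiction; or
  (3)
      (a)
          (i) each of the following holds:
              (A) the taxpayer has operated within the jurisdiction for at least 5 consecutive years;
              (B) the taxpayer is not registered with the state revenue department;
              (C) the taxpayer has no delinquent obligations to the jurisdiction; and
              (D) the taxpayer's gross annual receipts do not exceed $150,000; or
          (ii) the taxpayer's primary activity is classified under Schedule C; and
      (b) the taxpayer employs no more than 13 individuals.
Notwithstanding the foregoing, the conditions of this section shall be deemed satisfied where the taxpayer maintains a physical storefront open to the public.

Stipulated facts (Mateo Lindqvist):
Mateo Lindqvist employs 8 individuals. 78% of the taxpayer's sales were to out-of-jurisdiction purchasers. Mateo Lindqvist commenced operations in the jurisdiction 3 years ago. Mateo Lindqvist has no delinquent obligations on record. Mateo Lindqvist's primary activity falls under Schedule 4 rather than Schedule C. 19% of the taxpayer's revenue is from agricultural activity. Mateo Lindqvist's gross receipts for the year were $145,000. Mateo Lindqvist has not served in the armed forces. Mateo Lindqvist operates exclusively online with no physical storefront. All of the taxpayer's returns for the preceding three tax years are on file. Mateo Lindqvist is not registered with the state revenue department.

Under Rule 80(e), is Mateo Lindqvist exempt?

(1) ≥70% agricultural — not met.
(a) not (veteran) — satisfied.
(b) >80% out-of-jur. sales — not satisfied.
(2): T AND F → false.
(A) ≥ 5 yrs in jurisdiction — not satisfied.
(B) not (state-registered) — satisfied.
(C) no delinquency — met.
(D) receipts ≤ $150,000 — satisfied.
(i): F AND T AND T AND T → false.
(ii) Schedule C activity — not satisfied.
(a): F OR F → false.
(b) ≤ 13 employees — satisfied.
(3) = F AND T = false.
So Overall is not satisfied (F OR F OR F).
Exception (has storefront) — not satisfied.
Result: main false OR exception false → false.

No — not exempt.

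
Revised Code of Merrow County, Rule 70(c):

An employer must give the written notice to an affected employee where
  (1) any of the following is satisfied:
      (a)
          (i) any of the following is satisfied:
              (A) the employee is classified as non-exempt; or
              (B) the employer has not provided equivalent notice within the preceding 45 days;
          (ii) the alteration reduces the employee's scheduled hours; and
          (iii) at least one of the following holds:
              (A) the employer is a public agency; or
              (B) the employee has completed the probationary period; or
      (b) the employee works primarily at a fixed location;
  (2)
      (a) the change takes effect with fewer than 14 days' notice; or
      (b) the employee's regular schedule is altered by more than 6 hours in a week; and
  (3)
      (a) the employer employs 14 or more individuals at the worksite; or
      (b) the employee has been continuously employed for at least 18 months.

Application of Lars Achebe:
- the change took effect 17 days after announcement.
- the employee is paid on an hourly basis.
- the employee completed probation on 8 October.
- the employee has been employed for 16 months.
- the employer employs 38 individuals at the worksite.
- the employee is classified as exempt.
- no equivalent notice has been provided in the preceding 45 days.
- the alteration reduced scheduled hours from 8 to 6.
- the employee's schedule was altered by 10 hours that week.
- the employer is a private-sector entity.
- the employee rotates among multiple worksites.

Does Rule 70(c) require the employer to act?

Yes — required.

(A) non-exempt — fails.
(B) no recent notice — met.
(i): F OR T → true.
(ii) hours reduced — met.
(A) public agency — not met.
(B) past probation — holds.
So (iii) is satisfied (F OR T).
(a) = T AND T AND T = true.
(b) fixed location — not met.
(1) = T OR F = true.
(a) < 14 days' notice — fails.
(b) schedule shift > 6h — met.
So (2) is satisfied (F OR T).
(a) ≥ 14 at site — holds.
(b) tenure ≥ 18 mo. — not satisfied.
(3) = T OR F = true.
Overall: T AND T AND T → true.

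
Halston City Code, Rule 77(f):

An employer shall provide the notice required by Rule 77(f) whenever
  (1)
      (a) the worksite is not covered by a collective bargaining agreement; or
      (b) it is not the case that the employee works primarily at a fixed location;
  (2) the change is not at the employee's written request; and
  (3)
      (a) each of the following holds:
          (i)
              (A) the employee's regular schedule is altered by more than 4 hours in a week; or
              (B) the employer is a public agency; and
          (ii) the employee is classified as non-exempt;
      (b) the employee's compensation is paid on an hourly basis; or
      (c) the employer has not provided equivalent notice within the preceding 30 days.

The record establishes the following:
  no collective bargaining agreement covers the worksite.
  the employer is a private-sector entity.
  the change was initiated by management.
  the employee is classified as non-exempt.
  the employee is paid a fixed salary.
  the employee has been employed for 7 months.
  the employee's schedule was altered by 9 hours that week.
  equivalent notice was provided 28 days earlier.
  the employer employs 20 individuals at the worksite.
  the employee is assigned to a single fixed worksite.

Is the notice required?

Yes — required.

(a) no CBA — met.
(b) not (fixed location) — not met.
(1) = T OR F = true.
(2) not employee-requested — holds.
(A) schedule shift > 4h — met.
(B) public agency — fails.
(i): T OR F → true.
(ii) non-exempt — met.
(a): T AND T → true.
(b) hourly-paid — not met.
(c) no recent notice — not met.
(3) = T OR F OR F = true.
Overall = T AND T AND T = true.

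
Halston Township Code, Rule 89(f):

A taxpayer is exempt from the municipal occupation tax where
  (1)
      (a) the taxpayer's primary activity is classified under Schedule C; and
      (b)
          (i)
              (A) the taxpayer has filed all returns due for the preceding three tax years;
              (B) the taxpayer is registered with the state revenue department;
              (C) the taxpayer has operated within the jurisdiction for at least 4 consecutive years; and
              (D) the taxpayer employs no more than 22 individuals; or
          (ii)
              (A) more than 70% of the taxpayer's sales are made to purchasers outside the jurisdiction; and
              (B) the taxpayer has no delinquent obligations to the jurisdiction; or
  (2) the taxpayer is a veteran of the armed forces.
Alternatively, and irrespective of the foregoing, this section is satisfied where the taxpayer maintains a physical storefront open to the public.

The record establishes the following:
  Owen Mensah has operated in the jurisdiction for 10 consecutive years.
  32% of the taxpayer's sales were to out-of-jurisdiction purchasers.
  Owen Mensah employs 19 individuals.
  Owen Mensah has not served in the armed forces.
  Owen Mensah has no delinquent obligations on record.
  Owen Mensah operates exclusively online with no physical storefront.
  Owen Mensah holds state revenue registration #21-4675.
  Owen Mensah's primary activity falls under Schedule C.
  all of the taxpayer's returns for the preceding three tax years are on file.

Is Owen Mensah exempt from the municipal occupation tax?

(a) Schedule C activity — satisfied.
(A) returns current — met.
(B) state-registered — met.
(C) ≥ 4 yrs in jurisdiction — satisfied.
(D) ≤ 22 employees — holds.
(i): T AND T AND T AND T → true.
(A) >70% out-of-jur. sales — fails.
(B) no delinquency — met.
(ii) = F AND T = false.
So (b) is satisfied (T OR F).
So (1) is satisfied (T AND T).
(2) veteran — not met.
So Overall is satisfied (T OR F).
Exception (has storefront) — not satisfied.
Result: main true OR exception false → true.

Yes — exempt.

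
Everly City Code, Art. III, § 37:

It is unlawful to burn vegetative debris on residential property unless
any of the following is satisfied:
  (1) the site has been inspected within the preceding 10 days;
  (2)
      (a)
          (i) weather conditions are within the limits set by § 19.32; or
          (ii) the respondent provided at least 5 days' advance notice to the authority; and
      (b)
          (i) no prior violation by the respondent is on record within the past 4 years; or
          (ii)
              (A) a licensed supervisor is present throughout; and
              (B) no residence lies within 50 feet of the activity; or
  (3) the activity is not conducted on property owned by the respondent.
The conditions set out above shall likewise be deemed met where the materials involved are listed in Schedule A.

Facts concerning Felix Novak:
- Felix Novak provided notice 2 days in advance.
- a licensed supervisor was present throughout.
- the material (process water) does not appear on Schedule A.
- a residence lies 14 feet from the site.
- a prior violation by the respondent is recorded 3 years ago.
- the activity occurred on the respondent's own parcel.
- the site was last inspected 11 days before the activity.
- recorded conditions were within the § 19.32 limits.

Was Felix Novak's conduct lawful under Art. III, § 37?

No — unlawful.

(1) site inspected — not met.
(i) weather ok — met.
(ii) ≥5 days' notice — fails.
(a) = T OR F = true.
(i) no prior violation — fails.
(A) supervisor present — met.
(B) no residence in 50 ft — fails.
So (ii) is not satisfied (T AND F).
(b) = F OR F = false.
(2): T AND F → false.
(3) not (own property) — fails.
Overall = F OR F OR F = false.
Exception (Schedule A material) — not satisfied.
Result: main false OR exception false → false.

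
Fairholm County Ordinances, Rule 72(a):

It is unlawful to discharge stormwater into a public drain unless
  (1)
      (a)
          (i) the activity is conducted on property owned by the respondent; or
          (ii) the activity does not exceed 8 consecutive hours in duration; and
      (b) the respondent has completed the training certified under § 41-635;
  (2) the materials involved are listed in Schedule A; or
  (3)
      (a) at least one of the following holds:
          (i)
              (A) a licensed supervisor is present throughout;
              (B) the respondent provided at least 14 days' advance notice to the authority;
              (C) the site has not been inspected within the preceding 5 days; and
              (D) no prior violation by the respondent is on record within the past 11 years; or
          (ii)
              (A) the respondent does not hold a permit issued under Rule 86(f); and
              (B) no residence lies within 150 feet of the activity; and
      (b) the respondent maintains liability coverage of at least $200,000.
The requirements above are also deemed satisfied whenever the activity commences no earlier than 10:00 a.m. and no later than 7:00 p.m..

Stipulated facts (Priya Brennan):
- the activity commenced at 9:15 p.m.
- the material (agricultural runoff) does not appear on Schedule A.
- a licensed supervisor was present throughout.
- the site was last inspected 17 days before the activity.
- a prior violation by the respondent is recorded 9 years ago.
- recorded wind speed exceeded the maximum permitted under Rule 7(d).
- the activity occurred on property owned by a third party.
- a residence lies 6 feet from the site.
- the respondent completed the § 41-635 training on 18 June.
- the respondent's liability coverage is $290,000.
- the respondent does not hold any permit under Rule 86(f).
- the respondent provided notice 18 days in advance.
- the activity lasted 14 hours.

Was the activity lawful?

No — unlawful.

(i) own property — not met.
(ii) ≤ 8 hrs duration — fails.
So (a) is not satisfied (F OR F).
(b) training certified — holds.
(1): F AND T → false.
(2) Schedule A material — not met.
(A) supervisor present — met.
(B) ≥14 days' notice — satisfied.
(C) not (site inspected) — satisfied.
(D) no prior violation — not satisfied.
(i): T AND T AND T AND F → false.
(A) not (holds permit) — satisfied.
(B) no residence in 150 ft — not satisfied.
(ii) = T AND F = false.
(a) = F OR F = false.
(b) coverage ≥ $200,000 — met.
(3) = F AND T = false.
Overall = F OR F OR F = false.
Exception (start within hours) — not satisfied.
Result: main false OR exception false → false.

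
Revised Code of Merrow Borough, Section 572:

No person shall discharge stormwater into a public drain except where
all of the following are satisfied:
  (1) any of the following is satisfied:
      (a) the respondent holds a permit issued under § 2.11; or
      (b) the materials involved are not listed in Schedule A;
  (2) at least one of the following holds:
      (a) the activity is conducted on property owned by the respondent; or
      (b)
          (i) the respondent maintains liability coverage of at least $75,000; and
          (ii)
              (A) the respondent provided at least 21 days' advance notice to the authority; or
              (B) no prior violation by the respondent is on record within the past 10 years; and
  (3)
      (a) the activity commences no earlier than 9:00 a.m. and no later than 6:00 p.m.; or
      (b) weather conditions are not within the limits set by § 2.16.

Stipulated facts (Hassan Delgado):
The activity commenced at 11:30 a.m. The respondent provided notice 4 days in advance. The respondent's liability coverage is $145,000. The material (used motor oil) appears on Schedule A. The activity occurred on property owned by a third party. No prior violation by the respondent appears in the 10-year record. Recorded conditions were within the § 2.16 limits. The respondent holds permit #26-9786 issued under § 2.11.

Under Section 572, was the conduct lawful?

Yes — lawful.

(a) holds permit — satisfied.
(b) not (Schedule A material) — fails.
(1): T OR F → true.
(a) own property — fails.
(i) coverage ≥ $75,000 — holds.
(A) ≥21 days' notice — not met.
(B) no prior violation — met.
(ii) = F OR T = true.
(b): T AND T → true.
(2) = F OR T = true.
(a) start within hours — holds.
(b) not (weather ok) — not met.
(3) = T OR F = true.
So Overall is satisfied (T AND T AND T).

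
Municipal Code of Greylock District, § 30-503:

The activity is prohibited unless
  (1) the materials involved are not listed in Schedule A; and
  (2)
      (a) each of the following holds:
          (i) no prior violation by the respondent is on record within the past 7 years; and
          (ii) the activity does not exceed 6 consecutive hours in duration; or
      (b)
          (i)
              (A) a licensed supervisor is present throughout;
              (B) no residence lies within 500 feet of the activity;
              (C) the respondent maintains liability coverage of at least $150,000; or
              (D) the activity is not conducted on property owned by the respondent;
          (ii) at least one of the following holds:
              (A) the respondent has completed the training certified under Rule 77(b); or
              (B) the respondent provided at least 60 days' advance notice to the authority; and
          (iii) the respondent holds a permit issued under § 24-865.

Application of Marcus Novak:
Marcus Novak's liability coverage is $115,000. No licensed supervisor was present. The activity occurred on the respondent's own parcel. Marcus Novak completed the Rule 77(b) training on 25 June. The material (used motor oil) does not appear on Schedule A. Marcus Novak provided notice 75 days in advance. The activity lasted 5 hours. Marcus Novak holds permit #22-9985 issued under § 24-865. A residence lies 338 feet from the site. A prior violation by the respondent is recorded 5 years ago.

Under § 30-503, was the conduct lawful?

No — unlawful.

(1) not (Schedule A material) — met.
(i) no prior violation — fails.
(ii) ≤ 6 hrs duration — satisfied.
So (a) is not satisfied (F AND T).
(A) supervisor present — not met.
(B) no residence in 500 ft — not satisfied.
(C) coverage ≥ $150,000 — not satisfied.
(D) not (own property) — not satisfied.
So (i) is not satisfied (F OR F OR F OR F).
(A) training certified — satisfied.
(B) ≥60 days' notice — holds.
(ii): T OR T → true.
(iii) holds permit — holds.
(b): F AND T AND T → false.
So (2) is not satisfied (F OR F).
Overall: T AND F → false.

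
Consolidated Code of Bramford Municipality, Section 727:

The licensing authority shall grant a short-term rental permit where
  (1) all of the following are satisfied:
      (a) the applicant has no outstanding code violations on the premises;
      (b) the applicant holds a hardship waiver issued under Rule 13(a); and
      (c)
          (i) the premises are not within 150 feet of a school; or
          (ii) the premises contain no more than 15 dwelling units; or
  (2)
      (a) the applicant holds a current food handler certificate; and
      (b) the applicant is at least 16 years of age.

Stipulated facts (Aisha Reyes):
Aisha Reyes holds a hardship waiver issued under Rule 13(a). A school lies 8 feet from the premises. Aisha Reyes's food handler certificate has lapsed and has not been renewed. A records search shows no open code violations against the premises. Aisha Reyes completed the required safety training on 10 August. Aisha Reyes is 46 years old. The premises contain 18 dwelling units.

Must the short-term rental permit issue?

(a) no code violations — met.
(b) hardship waiver — holds.
(i) ≥150 ft from school — not met.
(ii) ≤ 15 units — fails.
(c): F OR F → false.
(1) = T AND T AND F = false.
(a) food handler cert. — fails.
(b) age ≥ 16 — met.
(2) = F AND T = false.
Overall: F OR F → false.

No — denied.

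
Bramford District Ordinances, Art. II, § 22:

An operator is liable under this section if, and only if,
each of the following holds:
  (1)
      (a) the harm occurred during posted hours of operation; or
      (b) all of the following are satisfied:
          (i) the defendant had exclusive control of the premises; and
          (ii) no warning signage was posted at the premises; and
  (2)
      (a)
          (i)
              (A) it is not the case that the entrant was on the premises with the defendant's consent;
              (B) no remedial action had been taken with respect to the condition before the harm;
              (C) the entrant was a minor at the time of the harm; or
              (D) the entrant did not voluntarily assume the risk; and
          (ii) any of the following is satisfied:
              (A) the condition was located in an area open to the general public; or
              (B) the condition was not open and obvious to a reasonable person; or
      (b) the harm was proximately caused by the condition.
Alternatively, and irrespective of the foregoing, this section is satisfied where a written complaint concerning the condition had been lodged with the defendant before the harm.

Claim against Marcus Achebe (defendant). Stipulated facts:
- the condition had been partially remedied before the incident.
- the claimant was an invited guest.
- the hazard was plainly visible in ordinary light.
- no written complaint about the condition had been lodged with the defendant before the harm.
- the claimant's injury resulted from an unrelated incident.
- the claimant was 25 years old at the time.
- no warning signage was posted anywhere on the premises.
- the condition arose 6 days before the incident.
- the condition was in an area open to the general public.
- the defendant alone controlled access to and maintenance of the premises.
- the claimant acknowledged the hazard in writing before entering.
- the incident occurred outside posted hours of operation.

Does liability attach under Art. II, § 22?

No — not liable.

(a) during posted hours — not met.
(i) exclusive control — holds.
(ii) no signage posted — met.
(b) = T AND T = true.
(1): F OR T → true.
(A) not (consent to enter) — fails.
(B) no remedial action — not satisfied.
(C) entrant a minor — not met.
(D) no assumed risk — not satisfied.
So (i) is not satisfied (F OR F OR F OR F).
(A) public area — satisfied.
(B) not open/obvious — fails.
So (ii) is satisfied (T OR F).
(a): F AND T → false.
(b) proximate cause — not satisfied.
So (2) is not satisfied (F OR F).
Overall = T AND F = false.
Exception (complaint lodged) — not satisfied.
Result: main false OR exception false → false.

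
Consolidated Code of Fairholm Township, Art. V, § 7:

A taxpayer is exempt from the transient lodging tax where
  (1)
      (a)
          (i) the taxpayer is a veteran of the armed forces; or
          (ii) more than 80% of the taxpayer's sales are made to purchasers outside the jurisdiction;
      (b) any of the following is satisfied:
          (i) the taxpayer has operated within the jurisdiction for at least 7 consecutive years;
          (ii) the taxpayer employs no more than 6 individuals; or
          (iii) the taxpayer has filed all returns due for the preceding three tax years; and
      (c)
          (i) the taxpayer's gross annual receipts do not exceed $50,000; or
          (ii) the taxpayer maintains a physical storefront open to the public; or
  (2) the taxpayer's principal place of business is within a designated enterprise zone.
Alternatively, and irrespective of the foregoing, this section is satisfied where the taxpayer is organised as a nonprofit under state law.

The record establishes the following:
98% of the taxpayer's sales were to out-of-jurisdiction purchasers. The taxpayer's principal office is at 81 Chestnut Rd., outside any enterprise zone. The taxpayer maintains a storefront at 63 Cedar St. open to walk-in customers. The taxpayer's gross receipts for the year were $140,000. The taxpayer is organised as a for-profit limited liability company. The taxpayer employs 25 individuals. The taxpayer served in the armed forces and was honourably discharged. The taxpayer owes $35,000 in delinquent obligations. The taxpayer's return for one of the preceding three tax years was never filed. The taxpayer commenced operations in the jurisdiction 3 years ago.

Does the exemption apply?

(i) veteran — satisfied.
(ii) >80% out-of-jur. sales — met.
(a): T OR T → true.
(i) ≥ 7 yrs in jurisdiction — not satisfied.
(ii) ≤ 6 employees — not met.
(iii) returns current — not met.
(b): F OR F OR F → false.
(i) receipts ≤ $50,000 — not satisfied.
(ii) has storefront — holds.
So (c) is satisfied (F OR T).
(1) = T AND F AND T = false.
(2) in enterprise zone — fails.
Overall: F OR F → false.
Exception (nonprofit) — not satisfied.
Result: main false OR exception false → false.

No — not exempt.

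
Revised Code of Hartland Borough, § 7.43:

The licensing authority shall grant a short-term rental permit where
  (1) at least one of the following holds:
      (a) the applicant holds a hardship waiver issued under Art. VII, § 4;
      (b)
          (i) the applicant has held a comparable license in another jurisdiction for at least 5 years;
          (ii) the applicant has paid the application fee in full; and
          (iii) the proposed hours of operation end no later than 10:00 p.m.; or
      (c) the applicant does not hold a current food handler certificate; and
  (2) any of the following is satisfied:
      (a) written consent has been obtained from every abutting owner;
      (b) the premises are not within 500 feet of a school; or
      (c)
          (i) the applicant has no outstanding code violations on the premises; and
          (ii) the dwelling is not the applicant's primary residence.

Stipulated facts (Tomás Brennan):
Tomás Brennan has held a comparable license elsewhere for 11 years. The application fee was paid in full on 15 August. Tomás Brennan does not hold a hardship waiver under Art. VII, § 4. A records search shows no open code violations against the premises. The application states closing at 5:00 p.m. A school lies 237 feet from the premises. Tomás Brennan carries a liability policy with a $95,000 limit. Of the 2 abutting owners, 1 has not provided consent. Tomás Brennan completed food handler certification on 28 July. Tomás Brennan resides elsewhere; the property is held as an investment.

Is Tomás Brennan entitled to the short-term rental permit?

Yes — granted.

(a) hardship waiver — not met.
(i) prior license ≥ 5 yr — met.
(ii) fee paid — satisfied.
(iii) closes by 10 p.m. — satisfied.
(b): T AND T AND T → true.
(c) not (food handler cert.) — not satisfied.
(1) = F OR T OR F = true.
(a) all abutters consent — not met.
(b) ≥500 ft from school — not satisfied.
(i) no code violations — satisfied.
(ii) not (primary residence) — satisfied.
(c) = T AND T = true.
So (2) is satisfied (F OR F OR T).
So Overall is satisfied (T AND T).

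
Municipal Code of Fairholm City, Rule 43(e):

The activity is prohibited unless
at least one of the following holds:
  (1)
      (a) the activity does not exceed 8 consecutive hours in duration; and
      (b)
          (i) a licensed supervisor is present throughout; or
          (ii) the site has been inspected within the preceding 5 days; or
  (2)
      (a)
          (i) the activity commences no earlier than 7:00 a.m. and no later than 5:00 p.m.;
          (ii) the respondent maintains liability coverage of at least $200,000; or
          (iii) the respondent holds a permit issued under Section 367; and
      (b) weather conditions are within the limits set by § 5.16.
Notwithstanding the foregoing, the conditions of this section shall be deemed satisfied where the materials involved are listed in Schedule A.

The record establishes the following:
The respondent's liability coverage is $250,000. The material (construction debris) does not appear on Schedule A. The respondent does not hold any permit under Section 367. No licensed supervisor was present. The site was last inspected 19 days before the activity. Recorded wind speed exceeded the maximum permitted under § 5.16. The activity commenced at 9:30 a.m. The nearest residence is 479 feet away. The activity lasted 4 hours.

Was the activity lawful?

(a) ≤ 8 hrs duration — met.
(i) supervisor present — fails.
(ii) site inspected — fails.
(b) = F OR F = false.
(1): T AND F → false.
(i) start within hours — satisfied.
(ii) coverage ≥ $200,000 — holds.
(iii) holds permit — fails.
(a) = T OR T OR F = true.
(b) weather ok — not met.
(2) = T AND F = false.
Overall: F OR F → false.
Exception (Schedule A material) — not satisfied.
Result: main false OR exception false → false.

No — unlawful.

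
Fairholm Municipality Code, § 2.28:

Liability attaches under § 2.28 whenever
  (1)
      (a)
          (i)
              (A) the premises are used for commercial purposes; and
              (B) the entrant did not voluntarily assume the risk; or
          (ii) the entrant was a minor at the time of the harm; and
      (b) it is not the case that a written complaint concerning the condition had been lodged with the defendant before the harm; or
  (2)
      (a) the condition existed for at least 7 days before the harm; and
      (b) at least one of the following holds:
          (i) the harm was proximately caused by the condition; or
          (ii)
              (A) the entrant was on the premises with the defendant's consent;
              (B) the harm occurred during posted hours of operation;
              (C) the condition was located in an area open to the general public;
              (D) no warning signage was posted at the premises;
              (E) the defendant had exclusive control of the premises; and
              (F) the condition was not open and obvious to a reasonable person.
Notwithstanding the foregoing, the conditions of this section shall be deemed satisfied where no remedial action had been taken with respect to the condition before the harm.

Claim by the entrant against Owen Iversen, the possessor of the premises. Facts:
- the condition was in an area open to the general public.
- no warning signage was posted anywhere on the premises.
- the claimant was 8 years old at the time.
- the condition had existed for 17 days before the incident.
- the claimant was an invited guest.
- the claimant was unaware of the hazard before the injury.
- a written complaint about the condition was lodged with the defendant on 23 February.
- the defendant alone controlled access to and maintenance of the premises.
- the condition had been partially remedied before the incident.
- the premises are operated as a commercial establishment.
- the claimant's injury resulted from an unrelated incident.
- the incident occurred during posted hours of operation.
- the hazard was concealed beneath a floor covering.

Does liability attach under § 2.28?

Yes — liable.

(A) commercial use — satisfied.
(B) no assumed risk — met.
(i): T AND T → true.
(ii) entrant a minor — satisfied.
So (a) is satisfied (T OR T).
(b) not (complaint lodged) — not satisfied.
So (1) is not satisfied (T AND F).
(a) condition ≥7 days old — satisfied.
(i) proximate cause — not satisfied.
(A) consent to enter — holds.
(B) during posted hours — met.
(C) public area — holds.
(D) no signage posted — holds.
(E) exclusive control — holds.
(F) not open/obvious — met.
So (ii) is satisfied (T AND T AND T AND T AND T AND T).
(b): F OR T → true.
(2): T AND T → true.
So Overall is satisfied (F OR T).
Exception (no remedial action) — not satisfied.
Result: main true OR exception false → true.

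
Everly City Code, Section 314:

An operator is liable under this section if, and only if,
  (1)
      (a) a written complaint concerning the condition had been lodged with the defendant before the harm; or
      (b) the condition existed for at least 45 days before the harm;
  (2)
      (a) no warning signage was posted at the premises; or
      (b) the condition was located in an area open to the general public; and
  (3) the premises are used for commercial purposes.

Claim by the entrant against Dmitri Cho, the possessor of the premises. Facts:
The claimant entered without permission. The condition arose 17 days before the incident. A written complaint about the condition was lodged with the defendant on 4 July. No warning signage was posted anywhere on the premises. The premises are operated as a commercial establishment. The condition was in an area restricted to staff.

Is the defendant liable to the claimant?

(a) complaint lodged — met.
(b) condition ≥45 days old — not satisfied.
So (1) is satisfied (T OR F).
(a) no signage posted — met.
(b) public area — fails.
(2): T OR F → true.
(3) commercial use — holds.
Overall = T AND T AND T = true.

Yes — liable.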